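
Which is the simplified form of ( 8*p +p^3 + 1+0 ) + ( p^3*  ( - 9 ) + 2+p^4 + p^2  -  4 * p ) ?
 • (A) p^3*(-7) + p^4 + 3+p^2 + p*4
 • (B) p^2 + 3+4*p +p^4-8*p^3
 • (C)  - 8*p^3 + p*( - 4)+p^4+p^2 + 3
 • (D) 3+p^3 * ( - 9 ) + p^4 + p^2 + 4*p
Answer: B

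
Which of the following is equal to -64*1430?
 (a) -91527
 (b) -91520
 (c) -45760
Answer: b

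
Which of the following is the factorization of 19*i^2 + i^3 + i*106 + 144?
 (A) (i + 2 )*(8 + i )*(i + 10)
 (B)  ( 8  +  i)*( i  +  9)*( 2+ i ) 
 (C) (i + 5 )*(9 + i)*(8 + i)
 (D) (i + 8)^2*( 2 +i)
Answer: B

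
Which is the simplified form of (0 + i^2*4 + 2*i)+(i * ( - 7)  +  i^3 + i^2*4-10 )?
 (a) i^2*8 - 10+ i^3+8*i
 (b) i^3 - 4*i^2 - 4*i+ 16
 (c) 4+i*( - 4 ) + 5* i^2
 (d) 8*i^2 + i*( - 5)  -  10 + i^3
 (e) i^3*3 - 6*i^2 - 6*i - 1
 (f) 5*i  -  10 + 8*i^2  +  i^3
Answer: d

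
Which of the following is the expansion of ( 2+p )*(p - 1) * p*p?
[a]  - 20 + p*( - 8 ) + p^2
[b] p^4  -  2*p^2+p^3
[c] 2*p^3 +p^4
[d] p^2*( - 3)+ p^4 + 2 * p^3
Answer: b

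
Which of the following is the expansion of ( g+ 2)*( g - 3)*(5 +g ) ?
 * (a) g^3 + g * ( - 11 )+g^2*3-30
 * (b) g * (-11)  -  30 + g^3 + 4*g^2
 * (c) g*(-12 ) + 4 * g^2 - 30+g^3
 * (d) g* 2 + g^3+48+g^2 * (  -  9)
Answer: b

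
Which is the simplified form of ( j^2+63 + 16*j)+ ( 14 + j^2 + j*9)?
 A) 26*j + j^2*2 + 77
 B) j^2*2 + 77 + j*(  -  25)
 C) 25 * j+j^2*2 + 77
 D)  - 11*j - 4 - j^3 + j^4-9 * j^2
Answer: C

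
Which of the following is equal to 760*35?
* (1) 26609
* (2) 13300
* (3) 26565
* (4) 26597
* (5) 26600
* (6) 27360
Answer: 5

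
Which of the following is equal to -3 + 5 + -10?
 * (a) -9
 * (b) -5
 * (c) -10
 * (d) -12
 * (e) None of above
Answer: e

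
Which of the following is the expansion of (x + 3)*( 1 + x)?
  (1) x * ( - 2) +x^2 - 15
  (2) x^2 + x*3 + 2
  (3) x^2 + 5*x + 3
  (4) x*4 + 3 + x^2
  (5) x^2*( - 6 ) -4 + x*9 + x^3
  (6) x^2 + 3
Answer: 4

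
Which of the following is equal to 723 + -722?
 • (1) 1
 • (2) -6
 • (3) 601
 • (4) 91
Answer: 1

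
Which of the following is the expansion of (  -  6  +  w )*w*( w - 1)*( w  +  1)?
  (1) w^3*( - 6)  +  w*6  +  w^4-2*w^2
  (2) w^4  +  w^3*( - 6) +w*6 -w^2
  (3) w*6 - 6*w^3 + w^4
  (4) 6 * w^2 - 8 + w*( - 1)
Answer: 2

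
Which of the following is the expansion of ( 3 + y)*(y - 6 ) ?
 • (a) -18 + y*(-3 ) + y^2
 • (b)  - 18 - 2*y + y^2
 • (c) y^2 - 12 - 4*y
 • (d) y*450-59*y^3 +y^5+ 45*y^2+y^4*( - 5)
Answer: a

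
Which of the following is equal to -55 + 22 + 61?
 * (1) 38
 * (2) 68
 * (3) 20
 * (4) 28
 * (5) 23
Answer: 4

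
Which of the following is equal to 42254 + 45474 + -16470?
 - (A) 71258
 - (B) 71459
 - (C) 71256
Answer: A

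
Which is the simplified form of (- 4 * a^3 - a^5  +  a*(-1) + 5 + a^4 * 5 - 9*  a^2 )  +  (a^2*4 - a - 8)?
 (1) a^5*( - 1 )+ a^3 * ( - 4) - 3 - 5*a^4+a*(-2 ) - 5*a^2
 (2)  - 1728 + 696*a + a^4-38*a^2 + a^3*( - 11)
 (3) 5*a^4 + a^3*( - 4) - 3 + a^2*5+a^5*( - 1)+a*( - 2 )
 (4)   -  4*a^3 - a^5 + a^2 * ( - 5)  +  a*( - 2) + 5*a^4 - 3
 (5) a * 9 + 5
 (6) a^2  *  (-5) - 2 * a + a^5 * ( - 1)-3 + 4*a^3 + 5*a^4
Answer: 4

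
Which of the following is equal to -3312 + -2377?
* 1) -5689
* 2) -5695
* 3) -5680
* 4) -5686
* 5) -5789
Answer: 1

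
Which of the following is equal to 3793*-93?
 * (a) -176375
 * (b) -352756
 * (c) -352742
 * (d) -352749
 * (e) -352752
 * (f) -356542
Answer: d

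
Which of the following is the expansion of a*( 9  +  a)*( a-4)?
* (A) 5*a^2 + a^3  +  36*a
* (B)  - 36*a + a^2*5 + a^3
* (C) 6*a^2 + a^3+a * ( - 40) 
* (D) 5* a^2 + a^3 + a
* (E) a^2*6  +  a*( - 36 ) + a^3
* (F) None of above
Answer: B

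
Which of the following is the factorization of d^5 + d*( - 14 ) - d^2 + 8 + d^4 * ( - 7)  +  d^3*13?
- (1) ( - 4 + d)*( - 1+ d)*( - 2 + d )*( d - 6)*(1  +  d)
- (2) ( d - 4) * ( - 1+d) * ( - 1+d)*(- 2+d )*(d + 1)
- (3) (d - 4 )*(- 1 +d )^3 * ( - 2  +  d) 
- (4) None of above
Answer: 2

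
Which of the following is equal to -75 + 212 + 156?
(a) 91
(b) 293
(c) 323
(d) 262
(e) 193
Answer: b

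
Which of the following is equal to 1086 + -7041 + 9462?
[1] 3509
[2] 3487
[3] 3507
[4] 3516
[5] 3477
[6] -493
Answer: 3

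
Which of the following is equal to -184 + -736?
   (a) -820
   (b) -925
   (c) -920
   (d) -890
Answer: c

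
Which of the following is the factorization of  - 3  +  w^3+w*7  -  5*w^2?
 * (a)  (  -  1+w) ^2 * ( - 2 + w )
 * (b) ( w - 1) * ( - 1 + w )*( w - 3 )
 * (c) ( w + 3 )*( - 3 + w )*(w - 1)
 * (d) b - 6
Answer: b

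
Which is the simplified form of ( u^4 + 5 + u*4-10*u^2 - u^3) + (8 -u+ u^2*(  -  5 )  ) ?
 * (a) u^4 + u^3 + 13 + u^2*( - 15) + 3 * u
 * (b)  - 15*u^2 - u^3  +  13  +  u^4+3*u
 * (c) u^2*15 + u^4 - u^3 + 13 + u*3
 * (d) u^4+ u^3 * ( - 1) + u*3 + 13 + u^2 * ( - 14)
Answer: b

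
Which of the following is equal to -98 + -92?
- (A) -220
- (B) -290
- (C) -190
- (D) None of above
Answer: C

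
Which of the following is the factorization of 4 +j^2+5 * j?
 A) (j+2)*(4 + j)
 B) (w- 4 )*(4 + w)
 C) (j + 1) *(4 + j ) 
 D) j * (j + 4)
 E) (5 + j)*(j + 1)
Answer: C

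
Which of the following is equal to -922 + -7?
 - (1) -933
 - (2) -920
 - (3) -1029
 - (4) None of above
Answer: 4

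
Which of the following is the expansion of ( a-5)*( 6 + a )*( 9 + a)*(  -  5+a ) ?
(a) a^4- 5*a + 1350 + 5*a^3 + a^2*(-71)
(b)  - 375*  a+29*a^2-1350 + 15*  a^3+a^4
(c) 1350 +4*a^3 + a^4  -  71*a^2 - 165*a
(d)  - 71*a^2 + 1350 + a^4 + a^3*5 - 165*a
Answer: d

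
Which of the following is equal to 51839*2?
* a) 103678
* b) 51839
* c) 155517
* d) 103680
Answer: a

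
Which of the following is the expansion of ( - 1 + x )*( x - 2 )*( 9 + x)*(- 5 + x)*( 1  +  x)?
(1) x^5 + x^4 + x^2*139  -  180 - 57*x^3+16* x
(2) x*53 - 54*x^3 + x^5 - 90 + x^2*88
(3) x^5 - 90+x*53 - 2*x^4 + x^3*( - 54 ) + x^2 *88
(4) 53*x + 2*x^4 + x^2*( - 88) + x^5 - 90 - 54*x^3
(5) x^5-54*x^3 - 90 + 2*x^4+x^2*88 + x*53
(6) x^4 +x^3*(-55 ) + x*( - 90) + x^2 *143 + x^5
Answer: 5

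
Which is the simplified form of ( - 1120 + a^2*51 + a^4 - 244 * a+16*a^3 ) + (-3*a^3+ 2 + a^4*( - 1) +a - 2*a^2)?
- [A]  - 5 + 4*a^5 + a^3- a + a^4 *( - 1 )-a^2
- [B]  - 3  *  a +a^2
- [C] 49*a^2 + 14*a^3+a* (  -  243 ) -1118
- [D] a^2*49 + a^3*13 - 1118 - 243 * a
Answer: D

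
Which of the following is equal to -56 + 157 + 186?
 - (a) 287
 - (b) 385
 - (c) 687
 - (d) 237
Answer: a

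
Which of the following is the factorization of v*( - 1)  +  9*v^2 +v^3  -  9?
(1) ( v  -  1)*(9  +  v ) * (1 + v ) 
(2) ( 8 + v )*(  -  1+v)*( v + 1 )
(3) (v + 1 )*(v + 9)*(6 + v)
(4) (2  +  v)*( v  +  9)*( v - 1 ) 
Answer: 1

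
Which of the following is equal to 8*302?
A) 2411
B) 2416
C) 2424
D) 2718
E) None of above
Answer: B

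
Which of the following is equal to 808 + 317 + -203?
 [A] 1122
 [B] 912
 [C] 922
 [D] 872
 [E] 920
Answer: C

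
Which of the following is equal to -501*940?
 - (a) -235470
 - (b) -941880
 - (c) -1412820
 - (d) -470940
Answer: d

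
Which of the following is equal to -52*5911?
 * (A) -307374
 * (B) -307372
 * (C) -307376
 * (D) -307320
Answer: B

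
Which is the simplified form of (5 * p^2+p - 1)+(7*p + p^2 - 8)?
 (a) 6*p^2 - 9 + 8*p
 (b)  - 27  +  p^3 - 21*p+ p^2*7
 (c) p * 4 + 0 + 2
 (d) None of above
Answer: a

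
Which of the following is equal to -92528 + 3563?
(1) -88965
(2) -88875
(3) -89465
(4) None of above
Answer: 1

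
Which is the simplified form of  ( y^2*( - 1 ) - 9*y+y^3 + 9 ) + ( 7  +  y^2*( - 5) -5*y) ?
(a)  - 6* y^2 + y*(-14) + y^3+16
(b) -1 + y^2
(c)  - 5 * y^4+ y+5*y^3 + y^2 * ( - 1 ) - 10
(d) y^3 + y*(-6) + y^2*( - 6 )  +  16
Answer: a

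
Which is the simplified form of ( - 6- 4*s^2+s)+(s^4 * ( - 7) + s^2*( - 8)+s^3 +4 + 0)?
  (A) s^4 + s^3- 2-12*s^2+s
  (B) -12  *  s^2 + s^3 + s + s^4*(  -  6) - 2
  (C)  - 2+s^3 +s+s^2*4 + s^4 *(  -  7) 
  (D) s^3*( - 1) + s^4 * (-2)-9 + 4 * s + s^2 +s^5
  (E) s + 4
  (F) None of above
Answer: F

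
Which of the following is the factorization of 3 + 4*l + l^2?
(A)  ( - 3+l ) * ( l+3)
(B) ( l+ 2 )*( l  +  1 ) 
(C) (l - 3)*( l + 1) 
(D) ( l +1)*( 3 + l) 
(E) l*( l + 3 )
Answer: D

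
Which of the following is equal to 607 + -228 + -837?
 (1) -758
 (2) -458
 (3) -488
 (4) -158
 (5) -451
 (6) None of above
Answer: 2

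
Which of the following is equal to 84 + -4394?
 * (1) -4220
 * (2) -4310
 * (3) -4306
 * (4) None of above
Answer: 2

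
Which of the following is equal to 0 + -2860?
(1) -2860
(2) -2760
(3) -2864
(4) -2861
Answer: 1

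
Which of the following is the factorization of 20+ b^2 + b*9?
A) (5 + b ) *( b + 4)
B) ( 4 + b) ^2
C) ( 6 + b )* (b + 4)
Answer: A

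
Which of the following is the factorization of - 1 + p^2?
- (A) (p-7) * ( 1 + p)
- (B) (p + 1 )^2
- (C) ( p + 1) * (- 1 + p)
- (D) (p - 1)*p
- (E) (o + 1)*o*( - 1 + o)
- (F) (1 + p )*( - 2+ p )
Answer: C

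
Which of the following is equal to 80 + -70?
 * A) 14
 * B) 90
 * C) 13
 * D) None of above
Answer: D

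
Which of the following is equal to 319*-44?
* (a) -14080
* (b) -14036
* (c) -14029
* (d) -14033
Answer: b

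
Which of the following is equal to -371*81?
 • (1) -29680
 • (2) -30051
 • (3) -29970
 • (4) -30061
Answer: 2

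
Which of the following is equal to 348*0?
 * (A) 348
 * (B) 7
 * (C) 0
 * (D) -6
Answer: C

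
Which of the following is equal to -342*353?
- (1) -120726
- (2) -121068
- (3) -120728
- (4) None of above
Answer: 1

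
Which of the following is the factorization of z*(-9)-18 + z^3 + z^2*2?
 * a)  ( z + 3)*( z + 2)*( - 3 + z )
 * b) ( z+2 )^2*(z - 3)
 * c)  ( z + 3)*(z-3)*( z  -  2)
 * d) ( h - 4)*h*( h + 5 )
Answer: a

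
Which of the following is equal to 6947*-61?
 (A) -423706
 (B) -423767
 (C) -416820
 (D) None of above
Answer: B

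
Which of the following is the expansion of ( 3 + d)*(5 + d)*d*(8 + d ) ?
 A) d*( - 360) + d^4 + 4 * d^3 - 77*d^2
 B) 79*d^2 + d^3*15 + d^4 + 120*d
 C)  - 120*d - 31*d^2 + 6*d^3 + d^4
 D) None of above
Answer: D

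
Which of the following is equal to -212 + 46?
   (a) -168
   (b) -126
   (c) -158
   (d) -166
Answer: d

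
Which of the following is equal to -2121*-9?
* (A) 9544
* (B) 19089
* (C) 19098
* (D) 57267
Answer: B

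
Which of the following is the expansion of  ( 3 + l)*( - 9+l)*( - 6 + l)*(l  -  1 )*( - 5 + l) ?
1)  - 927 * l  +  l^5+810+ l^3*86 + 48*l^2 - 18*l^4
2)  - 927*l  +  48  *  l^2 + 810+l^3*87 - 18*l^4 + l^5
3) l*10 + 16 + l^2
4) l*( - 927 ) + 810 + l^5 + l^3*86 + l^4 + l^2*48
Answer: 1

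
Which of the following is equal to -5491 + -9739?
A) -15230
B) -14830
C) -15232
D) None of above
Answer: A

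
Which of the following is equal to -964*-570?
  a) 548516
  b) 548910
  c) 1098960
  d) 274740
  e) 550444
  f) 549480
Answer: f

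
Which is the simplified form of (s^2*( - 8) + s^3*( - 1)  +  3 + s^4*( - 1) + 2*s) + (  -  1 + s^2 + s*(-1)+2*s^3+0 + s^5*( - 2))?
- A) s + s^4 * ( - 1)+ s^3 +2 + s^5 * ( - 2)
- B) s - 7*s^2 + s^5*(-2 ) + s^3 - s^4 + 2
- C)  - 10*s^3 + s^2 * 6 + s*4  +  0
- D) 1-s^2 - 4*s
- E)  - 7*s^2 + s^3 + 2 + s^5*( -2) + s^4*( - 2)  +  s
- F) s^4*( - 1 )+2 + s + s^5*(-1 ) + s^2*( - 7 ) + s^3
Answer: B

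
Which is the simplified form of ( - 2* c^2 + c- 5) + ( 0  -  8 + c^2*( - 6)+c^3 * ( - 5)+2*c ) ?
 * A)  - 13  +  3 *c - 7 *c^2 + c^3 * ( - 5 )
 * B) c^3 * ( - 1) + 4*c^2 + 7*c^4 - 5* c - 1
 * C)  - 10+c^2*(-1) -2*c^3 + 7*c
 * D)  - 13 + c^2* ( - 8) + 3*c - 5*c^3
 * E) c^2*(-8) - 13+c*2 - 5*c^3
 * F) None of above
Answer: D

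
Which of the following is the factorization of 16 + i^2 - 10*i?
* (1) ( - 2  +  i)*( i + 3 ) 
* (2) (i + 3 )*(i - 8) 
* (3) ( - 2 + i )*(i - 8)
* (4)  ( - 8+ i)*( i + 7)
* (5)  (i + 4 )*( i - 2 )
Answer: 3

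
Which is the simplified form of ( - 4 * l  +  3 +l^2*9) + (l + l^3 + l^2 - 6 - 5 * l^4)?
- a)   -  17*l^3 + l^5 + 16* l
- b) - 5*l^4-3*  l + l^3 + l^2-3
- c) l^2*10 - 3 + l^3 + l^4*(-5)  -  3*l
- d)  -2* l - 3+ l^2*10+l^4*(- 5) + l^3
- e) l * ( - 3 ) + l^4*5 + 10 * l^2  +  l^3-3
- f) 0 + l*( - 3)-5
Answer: c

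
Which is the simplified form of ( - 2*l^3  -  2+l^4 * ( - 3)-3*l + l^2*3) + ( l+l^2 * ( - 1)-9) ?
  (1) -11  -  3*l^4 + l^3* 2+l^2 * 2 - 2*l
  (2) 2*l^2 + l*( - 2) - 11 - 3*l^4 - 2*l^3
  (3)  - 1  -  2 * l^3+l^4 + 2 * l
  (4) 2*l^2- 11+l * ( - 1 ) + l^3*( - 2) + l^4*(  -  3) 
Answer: 2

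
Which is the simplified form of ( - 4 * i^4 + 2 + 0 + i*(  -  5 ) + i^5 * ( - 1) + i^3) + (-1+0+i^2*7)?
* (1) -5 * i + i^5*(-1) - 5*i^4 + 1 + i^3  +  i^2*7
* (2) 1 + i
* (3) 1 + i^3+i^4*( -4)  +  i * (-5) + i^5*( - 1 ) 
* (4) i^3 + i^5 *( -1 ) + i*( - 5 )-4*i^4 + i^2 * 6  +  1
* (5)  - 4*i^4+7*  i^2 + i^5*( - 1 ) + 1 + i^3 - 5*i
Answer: 5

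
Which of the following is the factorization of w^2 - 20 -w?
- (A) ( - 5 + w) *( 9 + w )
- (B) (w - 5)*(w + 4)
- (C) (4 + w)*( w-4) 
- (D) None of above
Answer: B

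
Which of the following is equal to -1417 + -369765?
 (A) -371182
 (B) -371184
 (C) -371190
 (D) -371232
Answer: A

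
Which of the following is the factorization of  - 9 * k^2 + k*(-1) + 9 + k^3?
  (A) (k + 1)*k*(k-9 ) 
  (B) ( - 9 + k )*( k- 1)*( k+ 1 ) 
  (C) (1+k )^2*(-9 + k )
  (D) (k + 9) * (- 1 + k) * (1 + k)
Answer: B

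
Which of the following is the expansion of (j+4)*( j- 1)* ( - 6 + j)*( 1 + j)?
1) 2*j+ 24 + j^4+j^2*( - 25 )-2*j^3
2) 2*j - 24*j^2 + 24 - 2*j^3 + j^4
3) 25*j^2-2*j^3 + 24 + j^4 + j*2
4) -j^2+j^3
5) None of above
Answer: 1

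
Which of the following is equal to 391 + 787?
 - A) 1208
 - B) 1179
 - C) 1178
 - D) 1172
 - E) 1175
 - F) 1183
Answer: C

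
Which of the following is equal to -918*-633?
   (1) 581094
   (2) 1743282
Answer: 1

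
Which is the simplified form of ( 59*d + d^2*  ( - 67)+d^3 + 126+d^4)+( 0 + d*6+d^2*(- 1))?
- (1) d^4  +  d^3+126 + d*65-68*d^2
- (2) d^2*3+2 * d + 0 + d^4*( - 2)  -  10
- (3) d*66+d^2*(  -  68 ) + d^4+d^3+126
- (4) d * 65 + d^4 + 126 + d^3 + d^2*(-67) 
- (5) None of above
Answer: 1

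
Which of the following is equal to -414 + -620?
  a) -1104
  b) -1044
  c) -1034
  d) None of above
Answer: c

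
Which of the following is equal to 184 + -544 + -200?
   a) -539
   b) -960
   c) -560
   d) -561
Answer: c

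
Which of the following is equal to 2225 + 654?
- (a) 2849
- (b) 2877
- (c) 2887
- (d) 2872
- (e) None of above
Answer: e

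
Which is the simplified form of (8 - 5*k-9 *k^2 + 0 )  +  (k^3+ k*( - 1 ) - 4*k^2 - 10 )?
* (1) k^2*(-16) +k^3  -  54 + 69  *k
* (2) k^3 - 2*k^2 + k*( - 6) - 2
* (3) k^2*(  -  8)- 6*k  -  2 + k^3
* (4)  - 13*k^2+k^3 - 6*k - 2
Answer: 4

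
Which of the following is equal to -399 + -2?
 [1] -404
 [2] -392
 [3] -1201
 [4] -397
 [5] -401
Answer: 5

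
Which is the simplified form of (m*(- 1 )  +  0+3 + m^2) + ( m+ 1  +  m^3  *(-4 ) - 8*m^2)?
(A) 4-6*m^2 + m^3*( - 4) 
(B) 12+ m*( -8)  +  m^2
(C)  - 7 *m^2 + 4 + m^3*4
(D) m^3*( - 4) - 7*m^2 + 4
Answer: D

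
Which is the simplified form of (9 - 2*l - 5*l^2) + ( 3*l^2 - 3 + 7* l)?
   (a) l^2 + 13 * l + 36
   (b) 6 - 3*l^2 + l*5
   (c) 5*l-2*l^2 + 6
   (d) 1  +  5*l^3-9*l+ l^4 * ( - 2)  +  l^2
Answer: c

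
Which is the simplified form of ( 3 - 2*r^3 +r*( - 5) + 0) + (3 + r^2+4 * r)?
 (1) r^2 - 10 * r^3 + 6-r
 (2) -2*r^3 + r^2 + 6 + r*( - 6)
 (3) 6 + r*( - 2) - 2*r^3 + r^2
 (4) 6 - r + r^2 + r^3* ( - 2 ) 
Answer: 4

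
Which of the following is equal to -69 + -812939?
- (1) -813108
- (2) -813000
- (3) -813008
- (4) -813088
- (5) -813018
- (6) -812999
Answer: 3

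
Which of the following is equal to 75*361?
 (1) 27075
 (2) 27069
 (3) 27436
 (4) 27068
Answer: 1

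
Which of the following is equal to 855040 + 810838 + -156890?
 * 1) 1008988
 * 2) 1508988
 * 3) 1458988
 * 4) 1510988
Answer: 2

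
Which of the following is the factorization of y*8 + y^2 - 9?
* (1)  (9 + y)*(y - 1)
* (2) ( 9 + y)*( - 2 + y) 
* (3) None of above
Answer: 1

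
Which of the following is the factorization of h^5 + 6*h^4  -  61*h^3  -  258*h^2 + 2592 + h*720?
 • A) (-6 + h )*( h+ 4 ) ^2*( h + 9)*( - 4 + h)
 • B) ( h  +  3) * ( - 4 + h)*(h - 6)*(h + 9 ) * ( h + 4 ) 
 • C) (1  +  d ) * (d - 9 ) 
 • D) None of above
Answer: B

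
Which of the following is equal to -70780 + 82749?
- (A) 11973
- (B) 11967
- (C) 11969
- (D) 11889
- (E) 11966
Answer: C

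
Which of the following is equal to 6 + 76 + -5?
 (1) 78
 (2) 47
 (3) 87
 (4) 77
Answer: 4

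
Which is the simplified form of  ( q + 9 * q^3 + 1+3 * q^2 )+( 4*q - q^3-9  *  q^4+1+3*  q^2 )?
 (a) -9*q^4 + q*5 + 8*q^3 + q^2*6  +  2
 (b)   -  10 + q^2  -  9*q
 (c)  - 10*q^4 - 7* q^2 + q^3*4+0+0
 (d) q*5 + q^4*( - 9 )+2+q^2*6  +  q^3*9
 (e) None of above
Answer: a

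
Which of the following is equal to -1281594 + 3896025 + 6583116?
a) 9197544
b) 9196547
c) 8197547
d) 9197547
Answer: d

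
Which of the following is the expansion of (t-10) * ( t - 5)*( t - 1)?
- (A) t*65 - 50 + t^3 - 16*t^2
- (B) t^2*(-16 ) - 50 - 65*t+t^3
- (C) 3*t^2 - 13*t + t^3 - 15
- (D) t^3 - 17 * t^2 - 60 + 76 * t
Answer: A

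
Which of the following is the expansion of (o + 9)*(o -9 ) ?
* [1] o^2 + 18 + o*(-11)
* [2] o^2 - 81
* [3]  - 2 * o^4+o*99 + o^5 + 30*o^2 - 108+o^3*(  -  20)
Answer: 2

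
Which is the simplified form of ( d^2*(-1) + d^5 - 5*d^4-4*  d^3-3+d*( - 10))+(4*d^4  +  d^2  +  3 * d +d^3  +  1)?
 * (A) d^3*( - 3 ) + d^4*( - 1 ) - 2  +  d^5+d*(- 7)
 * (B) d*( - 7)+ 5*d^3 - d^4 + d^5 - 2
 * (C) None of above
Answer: A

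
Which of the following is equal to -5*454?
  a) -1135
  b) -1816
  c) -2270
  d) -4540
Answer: c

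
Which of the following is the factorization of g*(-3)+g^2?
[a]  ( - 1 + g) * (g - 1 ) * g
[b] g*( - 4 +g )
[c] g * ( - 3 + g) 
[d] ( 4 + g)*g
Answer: c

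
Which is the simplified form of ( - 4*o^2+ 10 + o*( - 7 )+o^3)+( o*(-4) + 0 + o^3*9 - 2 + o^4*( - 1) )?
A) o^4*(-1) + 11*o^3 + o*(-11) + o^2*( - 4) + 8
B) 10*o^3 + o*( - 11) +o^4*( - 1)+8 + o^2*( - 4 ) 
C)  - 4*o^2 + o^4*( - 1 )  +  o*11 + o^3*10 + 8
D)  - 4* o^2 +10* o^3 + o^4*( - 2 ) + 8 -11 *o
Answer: B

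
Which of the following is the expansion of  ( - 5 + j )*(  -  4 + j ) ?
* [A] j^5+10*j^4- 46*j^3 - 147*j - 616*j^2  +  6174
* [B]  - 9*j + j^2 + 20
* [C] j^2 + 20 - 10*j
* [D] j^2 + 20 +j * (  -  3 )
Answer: B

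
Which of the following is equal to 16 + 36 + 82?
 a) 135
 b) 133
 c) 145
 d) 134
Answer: d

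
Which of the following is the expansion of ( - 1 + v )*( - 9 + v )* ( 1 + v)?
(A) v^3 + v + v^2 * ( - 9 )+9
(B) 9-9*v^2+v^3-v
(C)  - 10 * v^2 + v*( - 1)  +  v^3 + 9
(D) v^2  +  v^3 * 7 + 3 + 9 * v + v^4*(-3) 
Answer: B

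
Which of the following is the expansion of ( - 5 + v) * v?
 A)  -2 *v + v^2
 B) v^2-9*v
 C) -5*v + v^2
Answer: C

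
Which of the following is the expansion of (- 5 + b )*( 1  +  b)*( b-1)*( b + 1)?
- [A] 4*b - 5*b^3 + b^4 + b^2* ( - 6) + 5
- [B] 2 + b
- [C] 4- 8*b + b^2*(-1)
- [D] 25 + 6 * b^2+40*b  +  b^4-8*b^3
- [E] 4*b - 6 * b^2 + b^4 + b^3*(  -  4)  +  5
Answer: E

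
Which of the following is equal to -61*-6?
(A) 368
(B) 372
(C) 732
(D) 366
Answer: D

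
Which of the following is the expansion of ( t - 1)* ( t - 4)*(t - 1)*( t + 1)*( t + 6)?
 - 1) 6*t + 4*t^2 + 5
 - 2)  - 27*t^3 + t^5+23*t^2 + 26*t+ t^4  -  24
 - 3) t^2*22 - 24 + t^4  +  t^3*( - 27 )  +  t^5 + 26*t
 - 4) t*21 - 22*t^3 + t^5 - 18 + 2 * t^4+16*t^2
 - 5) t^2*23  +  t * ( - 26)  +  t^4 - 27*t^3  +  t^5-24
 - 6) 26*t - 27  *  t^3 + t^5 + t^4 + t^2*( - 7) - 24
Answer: 2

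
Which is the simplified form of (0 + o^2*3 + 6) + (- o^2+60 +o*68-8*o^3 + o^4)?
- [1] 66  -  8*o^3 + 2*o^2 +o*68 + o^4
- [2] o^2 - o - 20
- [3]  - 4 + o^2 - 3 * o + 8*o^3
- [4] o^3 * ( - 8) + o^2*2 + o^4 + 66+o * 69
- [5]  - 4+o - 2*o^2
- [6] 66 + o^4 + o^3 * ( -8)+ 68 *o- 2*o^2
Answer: 1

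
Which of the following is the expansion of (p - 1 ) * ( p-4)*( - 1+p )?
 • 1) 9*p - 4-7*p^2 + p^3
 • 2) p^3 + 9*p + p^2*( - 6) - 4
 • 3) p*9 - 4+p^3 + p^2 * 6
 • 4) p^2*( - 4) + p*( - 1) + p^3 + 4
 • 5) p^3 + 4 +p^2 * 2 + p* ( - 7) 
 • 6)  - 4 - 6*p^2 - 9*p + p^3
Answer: 2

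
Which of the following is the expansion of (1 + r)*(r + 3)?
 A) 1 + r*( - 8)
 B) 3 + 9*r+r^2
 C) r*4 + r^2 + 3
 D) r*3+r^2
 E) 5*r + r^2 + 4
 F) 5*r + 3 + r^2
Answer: C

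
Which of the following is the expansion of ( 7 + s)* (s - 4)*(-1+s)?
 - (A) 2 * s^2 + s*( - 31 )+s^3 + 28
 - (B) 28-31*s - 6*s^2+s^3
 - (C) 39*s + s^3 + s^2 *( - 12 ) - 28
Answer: A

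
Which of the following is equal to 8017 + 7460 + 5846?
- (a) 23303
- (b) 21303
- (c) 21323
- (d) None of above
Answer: c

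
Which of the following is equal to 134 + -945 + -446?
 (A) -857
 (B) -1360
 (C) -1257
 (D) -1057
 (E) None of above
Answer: C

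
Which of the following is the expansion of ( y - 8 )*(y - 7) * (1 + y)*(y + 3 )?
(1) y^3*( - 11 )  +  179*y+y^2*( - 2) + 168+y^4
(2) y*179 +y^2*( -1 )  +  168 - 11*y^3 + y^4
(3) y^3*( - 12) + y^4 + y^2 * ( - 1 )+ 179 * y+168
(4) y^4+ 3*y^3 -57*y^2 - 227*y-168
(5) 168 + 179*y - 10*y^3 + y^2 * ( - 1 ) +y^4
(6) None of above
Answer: 2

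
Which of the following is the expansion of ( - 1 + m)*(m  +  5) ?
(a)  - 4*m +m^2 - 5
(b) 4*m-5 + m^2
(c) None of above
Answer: b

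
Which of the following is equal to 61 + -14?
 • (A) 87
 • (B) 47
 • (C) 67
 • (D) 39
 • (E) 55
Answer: B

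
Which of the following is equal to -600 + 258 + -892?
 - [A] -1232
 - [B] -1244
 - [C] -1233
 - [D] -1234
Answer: D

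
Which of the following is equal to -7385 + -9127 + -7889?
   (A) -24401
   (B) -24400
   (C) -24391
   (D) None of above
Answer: A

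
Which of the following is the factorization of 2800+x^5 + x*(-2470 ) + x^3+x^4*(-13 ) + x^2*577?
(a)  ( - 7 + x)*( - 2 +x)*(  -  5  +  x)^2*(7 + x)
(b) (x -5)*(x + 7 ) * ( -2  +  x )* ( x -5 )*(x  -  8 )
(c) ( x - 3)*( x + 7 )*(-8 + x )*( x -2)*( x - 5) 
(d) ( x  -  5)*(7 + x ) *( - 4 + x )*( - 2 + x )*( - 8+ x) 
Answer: b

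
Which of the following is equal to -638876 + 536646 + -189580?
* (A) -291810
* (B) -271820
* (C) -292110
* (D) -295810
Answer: A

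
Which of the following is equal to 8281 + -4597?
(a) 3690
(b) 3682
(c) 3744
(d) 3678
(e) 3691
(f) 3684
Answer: f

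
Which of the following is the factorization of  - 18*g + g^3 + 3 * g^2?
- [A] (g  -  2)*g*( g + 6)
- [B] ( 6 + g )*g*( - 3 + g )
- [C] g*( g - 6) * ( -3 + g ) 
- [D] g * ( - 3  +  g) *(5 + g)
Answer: B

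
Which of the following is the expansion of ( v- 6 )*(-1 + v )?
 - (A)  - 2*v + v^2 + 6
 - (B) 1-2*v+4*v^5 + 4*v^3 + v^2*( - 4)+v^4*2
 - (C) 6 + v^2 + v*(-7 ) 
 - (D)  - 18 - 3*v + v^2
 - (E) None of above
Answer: C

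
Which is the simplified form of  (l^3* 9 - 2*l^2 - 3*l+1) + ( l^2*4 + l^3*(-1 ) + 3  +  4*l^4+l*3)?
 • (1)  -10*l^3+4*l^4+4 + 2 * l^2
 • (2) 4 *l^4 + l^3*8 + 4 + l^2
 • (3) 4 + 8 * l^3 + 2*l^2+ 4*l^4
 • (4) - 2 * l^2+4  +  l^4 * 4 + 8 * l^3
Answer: 3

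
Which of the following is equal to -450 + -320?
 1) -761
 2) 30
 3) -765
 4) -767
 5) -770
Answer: 5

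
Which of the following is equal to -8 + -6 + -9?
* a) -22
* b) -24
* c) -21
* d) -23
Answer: d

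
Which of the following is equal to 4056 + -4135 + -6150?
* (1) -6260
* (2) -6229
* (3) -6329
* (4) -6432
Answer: 2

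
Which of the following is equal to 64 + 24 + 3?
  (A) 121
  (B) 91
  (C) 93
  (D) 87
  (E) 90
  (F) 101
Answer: B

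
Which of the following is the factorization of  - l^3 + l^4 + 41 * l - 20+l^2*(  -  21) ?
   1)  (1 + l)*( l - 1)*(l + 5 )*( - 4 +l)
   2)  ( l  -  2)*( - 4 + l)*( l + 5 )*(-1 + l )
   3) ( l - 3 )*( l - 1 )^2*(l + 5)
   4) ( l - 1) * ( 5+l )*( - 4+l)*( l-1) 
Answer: 4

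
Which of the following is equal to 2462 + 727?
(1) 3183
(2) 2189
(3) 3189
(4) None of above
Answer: 3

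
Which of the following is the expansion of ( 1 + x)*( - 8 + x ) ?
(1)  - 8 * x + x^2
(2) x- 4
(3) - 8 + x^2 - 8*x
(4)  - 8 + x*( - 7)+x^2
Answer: 4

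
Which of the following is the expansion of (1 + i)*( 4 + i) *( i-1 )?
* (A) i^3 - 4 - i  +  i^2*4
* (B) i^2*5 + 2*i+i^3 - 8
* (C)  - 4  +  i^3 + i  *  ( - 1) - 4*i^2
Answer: A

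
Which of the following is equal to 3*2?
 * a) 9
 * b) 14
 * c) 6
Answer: c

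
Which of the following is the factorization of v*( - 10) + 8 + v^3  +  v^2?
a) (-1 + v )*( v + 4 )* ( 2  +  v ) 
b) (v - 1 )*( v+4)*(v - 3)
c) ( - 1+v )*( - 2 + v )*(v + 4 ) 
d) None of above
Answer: c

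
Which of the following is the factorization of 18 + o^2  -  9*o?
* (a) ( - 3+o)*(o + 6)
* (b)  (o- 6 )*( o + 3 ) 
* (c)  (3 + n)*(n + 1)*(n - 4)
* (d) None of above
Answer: d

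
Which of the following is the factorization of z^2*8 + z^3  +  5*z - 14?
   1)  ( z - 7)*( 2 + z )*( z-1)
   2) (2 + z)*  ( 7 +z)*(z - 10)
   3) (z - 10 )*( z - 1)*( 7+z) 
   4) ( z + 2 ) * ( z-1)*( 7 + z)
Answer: 4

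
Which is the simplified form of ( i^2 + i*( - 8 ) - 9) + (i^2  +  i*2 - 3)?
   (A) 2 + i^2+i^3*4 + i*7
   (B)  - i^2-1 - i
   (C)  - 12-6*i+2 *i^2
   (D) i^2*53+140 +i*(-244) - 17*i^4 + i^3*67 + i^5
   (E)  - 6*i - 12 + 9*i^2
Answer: C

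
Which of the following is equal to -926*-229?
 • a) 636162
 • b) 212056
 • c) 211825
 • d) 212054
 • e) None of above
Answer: d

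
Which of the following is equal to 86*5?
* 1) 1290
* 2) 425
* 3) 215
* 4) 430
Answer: 4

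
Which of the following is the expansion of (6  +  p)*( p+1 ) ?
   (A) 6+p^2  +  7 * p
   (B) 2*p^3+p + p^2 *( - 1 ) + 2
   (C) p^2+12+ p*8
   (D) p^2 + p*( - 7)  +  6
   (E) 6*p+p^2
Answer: A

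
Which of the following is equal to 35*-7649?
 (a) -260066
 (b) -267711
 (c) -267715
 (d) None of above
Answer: c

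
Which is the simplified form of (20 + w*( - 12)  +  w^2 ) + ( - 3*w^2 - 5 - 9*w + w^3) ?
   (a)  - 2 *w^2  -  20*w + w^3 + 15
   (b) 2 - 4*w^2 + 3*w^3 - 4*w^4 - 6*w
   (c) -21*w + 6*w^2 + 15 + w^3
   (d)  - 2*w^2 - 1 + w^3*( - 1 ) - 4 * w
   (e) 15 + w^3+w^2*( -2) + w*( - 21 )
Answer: e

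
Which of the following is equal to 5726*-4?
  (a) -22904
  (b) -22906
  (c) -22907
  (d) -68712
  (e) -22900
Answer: a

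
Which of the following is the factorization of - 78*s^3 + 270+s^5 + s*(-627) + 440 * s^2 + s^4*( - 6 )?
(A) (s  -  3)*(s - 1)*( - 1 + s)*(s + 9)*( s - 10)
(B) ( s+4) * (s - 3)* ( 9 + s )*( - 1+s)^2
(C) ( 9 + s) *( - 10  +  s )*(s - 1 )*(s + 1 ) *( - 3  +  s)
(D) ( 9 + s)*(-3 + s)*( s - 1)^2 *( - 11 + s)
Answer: A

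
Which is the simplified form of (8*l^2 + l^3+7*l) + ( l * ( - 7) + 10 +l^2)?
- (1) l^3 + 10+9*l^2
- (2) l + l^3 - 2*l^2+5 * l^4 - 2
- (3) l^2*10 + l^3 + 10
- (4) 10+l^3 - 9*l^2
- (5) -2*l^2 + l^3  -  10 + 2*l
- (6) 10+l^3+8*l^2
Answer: 1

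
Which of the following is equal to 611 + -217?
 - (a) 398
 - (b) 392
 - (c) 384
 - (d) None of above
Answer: d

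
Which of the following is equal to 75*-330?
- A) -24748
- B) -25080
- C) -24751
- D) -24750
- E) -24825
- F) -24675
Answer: D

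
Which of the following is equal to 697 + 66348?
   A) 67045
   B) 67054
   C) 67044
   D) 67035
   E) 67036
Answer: A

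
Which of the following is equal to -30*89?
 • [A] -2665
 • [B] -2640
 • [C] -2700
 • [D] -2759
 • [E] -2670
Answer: E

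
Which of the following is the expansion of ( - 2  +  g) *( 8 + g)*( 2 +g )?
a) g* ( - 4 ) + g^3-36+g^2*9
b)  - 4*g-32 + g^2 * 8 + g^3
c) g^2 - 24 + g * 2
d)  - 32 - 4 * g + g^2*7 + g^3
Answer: b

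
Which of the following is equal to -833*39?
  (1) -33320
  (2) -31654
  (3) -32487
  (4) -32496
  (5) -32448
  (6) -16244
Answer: 3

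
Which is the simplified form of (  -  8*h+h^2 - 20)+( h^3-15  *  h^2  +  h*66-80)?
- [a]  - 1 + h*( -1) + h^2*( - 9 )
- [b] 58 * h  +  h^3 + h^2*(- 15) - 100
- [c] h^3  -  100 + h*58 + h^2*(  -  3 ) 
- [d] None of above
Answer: d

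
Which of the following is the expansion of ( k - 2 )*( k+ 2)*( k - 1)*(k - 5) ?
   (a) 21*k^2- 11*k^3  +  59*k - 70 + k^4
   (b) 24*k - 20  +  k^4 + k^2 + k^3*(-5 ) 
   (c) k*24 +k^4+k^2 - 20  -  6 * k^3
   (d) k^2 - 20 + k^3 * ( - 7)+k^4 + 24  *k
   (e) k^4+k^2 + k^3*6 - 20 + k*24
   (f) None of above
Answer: c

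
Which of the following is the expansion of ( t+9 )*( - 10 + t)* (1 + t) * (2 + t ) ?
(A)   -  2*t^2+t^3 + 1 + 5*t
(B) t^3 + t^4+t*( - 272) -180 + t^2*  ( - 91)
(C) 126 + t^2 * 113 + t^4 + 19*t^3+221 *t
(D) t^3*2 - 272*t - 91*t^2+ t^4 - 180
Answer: D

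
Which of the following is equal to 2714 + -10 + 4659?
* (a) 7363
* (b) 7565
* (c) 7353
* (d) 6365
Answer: a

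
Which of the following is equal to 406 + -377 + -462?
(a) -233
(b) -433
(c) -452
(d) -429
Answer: b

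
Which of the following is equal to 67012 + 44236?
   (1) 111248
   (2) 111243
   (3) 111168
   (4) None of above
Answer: 1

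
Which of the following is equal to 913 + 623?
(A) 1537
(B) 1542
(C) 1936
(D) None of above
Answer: D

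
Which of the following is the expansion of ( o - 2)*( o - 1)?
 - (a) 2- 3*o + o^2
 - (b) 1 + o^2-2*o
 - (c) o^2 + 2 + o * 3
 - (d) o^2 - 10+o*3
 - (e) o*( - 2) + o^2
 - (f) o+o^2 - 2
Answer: a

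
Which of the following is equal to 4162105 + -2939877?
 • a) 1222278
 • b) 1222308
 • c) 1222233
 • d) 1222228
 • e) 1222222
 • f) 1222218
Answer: d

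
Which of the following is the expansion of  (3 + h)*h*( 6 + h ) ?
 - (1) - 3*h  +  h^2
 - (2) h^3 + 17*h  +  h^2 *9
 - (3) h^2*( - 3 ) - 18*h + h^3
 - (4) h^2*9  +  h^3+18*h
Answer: 4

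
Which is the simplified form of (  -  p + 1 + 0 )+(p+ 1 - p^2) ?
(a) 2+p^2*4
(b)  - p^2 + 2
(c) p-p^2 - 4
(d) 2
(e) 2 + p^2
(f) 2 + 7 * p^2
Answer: b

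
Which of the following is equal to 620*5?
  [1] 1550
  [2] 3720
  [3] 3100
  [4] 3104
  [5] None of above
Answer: 3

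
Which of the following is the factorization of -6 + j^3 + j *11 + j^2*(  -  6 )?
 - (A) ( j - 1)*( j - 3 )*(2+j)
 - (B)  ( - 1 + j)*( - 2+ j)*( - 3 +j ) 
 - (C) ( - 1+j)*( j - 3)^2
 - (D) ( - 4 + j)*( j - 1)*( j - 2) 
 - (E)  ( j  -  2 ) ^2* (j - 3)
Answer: B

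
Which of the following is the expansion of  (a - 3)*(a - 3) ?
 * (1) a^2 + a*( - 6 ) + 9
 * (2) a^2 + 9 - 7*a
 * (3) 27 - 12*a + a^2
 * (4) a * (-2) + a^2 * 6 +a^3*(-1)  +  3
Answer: 1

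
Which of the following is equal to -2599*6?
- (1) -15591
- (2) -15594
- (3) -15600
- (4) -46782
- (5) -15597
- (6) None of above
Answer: 2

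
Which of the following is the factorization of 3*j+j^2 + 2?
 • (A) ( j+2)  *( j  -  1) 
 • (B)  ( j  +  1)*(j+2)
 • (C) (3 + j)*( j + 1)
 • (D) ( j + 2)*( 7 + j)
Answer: B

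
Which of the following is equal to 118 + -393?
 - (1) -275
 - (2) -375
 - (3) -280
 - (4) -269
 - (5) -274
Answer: 1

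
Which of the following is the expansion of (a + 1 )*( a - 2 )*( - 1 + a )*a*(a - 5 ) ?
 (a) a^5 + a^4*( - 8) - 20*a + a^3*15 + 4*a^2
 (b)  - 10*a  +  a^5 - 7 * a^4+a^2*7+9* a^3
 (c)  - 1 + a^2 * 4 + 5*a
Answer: b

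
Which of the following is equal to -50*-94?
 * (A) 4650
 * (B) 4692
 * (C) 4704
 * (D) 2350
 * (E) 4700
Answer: E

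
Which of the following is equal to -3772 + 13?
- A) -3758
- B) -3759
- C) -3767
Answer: B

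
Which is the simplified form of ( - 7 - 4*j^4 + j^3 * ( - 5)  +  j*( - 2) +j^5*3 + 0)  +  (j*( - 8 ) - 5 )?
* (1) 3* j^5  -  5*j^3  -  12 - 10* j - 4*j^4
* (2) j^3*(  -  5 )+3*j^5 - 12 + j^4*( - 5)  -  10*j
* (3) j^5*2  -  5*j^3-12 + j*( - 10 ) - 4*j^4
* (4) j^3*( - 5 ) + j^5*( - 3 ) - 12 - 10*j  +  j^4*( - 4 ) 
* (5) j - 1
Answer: 1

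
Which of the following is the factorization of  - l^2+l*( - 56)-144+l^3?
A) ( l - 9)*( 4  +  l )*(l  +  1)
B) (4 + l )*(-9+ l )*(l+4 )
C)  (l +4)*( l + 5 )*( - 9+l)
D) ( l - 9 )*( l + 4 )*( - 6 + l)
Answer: B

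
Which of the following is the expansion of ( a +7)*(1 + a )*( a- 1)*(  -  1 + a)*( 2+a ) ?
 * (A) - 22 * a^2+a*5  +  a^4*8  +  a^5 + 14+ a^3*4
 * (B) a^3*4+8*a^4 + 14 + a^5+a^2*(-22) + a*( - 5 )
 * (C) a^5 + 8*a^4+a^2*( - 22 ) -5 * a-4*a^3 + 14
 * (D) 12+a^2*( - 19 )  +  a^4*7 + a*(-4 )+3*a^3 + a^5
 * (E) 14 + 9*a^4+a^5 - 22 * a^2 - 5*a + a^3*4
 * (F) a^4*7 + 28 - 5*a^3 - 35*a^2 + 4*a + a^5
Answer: B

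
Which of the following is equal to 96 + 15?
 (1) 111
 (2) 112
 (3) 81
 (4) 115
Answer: 1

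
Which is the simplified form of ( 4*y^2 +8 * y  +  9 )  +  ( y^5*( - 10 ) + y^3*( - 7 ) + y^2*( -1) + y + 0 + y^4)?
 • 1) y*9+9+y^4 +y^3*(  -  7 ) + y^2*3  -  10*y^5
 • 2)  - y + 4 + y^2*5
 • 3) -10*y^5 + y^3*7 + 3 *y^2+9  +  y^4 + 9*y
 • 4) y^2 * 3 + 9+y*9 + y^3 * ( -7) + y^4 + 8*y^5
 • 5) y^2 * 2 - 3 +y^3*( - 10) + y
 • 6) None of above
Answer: 1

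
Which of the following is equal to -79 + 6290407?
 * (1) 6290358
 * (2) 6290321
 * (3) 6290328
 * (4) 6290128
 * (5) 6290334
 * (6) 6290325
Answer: 3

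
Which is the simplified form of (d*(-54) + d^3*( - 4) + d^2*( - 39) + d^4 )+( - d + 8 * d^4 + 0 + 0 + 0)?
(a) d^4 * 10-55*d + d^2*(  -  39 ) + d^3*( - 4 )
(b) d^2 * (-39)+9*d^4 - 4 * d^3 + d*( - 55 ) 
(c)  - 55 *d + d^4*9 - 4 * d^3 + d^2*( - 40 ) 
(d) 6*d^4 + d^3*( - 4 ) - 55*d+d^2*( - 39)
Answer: b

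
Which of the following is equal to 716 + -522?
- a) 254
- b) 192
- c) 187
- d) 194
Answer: d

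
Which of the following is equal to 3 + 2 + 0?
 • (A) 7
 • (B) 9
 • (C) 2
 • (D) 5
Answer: D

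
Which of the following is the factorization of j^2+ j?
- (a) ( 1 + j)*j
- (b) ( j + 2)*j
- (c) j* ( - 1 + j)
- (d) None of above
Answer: a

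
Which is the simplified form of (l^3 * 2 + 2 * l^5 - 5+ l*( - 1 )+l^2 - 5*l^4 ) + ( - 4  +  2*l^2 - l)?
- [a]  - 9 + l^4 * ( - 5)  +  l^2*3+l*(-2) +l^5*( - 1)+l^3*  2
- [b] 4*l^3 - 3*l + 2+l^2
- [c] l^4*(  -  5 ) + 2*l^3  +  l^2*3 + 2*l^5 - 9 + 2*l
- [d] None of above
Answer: d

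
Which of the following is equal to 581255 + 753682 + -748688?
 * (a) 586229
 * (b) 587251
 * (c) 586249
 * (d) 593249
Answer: c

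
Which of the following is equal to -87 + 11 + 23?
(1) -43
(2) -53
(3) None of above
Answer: 2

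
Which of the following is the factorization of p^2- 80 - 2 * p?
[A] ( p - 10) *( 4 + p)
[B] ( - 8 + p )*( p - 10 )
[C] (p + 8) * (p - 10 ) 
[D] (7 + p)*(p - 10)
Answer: C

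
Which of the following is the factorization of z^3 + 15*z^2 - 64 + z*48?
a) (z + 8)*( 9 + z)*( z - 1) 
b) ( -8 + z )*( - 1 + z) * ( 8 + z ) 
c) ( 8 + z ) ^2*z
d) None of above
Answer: d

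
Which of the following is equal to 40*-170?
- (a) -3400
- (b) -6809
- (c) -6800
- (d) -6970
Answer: c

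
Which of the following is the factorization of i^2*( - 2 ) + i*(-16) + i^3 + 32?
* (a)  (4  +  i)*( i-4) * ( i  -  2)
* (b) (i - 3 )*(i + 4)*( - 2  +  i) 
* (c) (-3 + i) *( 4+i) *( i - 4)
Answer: a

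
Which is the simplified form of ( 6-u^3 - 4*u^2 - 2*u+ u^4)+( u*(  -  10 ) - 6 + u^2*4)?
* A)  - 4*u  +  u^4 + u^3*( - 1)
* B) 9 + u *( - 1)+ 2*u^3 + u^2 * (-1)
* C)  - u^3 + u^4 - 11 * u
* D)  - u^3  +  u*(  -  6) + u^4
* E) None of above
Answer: E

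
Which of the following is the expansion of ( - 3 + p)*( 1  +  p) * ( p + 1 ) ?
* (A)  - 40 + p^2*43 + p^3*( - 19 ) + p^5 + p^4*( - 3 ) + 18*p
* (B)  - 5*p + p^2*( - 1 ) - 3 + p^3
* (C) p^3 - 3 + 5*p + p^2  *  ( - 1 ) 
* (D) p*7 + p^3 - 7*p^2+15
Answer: B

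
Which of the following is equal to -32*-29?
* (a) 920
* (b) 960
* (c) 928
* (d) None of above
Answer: c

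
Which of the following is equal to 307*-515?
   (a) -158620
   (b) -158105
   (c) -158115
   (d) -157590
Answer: b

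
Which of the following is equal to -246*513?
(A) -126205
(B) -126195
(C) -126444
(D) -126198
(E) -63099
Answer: D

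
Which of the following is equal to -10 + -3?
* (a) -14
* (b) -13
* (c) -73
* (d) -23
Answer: b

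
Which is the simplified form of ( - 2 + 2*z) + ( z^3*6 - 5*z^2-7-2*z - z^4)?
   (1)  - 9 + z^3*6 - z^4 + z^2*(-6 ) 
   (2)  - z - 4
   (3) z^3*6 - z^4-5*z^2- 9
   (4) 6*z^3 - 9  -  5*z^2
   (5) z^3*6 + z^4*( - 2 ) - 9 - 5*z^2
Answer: 3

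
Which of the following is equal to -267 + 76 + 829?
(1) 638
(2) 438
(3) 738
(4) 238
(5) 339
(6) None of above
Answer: 1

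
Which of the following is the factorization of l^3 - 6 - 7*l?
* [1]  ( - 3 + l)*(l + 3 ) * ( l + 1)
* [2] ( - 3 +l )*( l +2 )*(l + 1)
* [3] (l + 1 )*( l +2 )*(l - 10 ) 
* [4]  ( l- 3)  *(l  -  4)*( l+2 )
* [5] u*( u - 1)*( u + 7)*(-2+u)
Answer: 2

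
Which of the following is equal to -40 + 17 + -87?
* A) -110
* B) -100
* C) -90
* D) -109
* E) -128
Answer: A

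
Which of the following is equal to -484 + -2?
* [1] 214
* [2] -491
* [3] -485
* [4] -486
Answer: 4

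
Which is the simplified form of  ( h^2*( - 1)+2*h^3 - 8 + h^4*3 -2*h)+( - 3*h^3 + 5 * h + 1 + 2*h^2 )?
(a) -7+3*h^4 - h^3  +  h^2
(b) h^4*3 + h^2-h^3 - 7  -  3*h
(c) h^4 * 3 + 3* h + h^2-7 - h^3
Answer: c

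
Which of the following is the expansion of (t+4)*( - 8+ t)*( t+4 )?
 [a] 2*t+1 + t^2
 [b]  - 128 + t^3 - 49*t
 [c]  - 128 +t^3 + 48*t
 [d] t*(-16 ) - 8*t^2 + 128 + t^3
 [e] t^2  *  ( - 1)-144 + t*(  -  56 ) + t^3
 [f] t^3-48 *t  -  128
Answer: f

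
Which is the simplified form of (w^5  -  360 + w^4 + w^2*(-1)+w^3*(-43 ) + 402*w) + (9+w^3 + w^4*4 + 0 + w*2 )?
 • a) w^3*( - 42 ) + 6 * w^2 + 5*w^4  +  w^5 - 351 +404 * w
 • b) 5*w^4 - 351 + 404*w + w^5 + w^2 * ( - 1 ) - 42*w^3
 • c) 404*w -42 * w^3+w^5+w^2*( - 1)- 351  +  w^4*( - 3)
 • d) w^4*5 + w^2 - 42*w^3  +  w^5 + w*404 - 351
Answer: b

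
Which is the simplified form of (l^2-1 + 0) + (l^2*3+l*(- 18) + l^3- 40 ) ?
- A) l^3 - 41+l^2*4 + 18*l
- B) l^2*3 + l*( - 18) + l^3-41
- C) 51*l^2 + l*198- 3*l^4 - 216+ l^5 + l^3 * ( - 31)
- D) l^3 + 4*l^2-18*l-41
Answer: D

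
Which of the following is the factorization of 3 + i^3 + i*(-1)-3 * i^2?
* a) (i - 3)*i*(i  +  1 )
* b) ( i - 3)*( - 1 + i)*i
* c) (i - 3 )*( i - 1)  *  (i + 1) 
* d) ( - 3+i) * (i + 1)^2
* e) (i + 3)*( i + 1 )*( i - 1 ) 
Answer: c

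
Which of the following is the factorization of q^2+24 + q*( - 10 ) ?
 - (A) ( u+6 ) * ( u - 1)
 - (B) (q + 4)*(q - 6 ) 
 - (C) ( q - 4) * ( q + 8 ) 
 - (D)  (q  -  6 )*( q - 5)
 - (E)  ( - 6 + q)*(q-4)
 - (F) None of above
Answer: E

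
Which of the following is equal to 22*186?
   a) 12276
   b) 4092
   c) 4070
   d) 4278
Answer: b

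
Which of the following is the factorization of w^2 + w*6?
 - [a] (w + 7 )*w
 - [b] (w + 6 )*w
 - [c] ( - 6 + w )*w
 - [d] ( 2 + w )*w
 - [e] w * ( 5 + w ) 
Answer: b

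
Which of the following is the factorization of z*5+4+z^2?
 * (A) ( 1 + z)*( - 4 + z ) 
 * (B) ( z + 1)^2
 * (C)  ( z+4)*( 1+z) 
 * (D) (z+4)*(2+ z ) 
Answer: C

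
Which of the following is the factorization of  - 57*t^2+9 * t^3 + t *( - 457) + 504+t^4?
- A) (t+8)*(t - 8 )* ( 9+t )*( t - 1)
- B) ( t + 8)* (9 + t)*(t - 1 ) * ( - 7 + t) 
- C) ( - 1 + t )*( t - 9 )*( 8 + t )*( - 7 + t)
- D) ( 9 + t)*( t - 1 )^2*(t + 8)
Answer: B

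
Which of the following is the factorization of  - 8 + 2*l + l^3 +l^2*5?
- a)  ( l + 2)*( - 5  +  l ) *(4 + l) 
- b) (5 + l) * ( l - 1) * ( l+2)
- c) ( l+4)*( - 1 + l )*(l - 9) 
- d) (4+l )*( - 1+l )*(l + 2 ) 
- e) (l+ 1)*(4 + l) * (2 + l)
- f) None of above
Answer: d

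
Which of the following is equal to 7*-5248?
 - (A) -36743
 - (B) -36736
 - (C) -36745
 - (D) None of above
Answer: B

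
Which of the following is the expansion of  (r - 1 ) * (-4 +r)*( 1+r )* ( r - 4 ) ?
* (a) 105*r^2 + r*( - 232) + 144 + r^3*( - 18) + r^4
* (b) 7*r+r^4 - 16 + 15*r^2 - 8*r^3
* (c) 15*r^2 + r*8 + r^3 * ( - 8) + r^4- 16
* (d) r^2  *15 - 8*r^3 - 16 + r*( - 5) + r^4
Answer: c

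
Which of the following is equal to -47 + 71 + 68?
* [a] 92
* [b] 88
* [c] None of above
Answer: a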